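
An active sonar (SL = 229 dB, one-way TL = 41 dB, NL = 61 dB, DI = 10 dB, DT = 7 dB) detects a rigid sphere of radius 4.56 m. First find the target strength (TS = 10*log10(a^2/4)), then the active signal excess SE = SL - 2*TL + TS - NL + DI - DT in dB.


Step 1: TS = 10*log10(4.56^2/4) = 7.16 dB
Step 2: SE = SL - 2*TL + TS - NL + DI - DT = 229 - 2*41 + (7.16) - 61 + 10 - 7 = 96.16

96.16 dB


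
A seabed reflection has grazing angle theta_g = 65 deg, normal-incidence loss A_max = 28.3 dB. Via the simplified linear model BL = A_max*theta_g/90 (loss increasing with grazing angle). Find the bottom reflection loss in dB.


20.44 dB


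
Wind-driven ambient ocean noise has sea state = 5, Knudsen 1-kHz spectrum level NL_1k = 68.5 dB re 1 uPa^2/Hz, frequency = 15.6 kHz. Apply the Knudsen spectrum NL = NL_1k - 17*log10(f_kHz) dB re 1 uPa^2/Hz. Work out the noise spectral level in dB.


NL = NL_1k - 17*log10(f_kHz) = 68.5 - 17*log10(15.6) = 68.5 - (20.28) = 48.22

48.22 dB


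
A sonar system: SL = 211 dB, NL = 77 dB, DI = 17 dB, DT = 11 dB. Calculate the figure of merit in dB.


140 dB


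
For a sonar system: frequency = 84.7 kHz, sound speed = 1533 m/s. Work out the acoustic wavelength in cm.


lambda = c/f = 1533 / 84700 = 0.0181 m = 1.81 cm

1.81 cm


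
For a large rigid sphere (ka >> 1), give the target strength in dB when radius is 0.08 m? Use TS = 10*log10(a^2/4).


TS = 10*log10(0.08^2 / 4) = 10*log10(0.0016) = -27.96

-27.96 dB


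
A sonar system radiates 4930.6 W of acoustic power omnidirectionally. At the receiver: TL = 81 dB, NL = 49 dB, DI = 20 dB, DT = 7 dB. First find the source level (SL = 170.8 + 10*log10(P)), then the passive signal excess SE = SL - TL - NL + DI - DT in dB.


Step 1: SL = 170.8 + 10*log10(4930.6) = 207.73 dB
Step 2: SE = SL - TL - NL + DI - DT = 207.73 - 81 - 49 + 20 - 7 = 90.73

90.73 dB


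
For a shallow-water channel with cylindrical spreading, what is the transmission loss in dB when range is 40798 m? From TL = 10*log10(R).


46.11 dB


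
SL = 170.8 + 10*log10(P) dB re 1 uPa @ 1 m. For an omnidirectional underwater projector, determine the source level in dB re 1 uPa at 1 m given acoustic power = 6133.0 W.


SL = 170.8 + 10*log10(6133.0) = 170.8 + 37.88 = 208.68

208.68 dB


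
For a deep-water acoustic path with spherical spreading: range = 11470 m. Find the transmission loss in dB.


TL = 20*log10(11470) = 81.19

81.19 dB


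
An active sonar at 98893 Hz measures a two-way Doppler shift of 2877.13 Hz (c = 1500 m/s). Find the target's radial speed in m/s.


21.82 m/s


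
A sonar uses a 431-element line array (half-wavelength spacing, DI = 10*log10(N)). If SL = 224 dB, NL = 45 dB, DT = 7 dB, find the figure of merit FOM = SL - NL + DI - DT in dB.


198.34 dB


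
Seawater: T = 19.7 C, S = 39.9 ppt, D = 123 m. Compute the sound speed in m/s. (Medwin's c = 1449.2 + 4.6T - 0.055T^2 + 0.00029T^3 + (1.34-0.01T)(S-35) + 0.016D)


1528.26 m/s


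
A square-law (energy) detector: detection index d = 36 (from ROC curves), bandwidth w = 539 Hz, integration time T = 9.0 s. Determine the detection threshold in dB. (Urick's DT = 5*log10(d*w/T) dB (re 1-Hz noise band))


DT = 5*log10(d*w/T) = 5*log10(36 * 539 / 9.0) = 5*log10(2156.0) = 16.67

16.67 dB


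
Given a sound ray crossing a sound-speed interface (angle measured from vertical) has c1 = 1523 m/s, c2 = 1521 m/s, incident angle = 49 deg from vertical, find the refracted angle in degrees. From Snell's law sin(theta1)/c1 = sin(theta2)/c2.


48.91 deg


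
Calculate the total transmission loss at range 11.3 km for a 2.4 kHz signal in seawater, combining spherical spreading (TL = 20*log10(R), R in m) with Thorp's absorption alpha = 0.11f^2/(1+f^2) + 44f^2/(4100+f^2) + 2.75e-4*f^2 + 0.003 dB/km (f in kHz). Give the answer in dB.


Step 1 (Thorp): alpha = 0.11*5.76/(1+5.76) + 44*5.76/(4100+5.76) + 2.75e-4*5.76 + 0.003 = 0.16 dB/km
Step 2: TL_spread = 20*log10(11300) = 81.06 dB
Step 3: TL_abs = alpha*R = 0.16 * 11.3 = 1.81 dB
Step 4: TL_total = 81.06 + 1.81 = 82.87

82.87 dB


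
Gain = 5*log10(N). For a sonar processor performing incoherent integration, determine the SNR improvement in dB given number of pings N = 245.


Gain = 5*log10(245) = 11.95

11.95 dB


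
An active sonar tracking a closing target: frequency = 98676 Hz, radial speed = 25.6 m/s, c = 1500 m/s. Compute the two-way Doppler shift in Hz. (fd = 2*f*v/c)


3368.14 Hz


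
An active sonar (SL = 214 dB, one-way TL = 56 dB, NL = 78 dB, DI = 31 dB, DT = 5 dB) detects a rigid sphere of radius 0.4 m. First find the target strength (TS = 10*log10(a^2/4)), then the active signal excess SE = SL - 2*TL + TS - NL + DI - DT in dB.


Step 1: TS = 10*log10(0.4^2/4) = -13.98 dB
Step 2: SE = SL - 2*TL + TS - NL + DI - DT = 214 - 2*56 + (-13.98) - 78 + 31 - 5 = 36.02

36.02 dB


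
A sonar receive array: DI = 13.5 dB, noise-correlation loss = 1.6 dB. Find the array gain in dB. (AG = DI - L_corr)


11.9 dB


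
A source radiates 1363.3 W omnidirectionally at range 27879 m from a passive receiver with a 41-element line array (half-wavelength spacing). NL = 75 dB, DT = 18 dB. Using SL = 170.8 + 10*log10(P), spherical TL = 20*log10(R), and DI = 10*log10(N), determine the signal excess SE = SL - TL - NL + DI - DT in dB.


Step 1: SL = 170.8 + 10*log10(1363.3) = 202.15 dB
Step 2: TL = 20*log10(27879) = 88.91 dB
Step 3: DI = 10*log10(41) = 16.13 dB
Step 4: SE = SL - TL - NL + DI - DT = 202.15 - 88.91 - 75 + 16.13 - 18 = 36.37

36.37 dB


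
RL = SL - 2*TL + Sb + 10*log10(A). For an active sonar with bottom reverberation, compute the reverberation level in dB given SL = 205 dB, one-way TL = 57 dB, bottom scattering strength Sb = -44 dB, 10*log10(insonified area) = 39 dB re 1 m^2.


86 dB


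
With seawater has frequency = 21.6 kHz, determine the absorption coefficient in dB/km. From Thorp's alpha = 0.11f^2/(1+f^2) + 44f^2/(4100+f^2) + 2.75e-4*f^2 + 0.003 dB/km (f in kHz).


4.736 dB/km


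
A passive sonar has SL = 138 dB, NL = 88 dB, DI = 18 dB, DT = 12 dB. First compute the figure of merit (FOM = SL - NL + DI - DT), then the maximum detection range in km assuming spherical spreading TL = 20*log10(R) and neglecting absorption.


Step 1: FOM = SL - NL + DI - DT = 138 - 88 + 18 - 12 = 56 dB
Step 2: at max range FOM = TL = 20*log10(R), so R = 10^(56/20) = 630.96 m = 0.63 km

0.63 km


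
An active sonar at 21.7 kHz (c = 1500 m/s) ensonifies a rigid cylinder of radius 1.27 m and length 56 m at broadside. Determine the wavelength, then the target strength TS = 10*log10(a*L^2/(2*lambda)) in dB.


Step 1: lambda = c/f = 1500/21700 = 0.06912 m
Step 2: TS = 10*log10(a*L^2/(2*lambda)) = 10*log10(1.27*56^2/(2*0.06912)) = 44.6

44.6 dB


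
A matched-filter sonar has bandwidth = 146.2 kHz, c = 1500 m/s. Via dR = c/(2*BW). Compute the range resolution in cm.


dR = c/(2*BW) = 1500 / (2 * 146.2e3) = 0.0051 m = 0.51 cm

0.51 cm


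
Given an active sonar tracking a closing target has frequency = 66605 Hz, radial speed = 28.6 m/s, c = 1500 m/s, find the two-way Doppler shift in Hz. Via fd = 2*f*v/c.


fd = 2*f*v/c = 2 * 66605 * 28.6 / 1500 = 2539.87

2539.87 Hz


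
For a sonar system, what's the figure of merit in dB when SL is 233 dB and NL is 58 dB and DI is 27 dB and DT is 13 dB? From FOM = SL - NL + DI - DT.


FOM = SL - NL + DI - DT = 233 - 58 + 27 - 13 = 189

189 dB


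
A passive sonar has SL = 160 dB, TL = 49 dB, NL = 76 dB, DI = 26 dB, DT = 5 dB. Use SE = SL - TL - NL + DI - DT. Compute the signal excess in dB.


56 dB


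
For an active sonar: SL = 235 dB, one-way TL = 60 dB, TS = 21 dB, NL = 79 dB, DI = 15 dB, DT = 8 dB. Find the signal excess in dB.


64 dB


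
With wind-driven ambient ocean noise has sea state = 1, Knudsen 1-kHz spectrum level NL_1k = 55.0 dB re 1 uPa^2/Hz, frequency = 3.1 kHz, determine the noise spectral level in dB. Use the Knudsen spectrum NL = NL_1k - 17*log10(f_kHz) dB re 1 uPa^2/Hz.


NL = NL_1k - 17*log10(f_kHz) = 55.0 - 17*log10(3.1) = 55.0 - (8.35) = 46.65

46.65 dB


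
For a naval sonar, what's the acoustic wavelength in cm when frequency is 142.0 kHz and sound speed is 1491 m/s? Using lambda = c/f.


lambda = c/f = 1491 / 142000 = 0.0105 m = 1.05 cm

1.05 cm


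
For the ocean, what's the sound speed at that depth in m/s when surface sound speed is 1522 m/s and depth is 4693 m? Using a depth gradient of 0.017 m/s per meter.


1601.781 m/s


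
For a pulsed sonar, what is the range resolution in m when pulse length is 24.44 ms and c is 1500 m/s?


18.33 m


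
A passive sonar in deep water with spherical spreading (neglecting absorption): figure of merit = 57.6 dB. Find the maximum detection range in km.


At max range FOM = TL, so 20*log10(R) = 57.6
R = 10^(57.6/20) = 758.58 m = 0.76 km

0.76 km


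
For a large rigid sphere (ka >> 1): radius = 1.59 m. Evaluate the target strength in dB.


TS = 10*log10(1.59^2 / 4) = 10*log10(0.632025) = -1.99

-1.99 dB


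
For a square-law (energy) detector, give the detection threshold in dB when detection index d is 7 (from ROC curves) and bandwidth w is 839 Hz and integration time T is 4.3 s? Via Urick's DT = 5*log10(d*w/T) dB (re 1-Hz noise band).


15.68 dB


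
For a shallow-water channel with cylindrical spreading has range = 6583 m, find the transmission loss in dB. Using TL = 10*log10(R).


38.18 dB


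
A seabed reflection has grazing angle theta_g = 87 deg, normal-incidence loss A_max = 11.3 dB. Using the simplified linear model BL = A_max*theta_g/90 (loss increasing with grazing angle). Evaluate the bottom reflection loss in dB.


10.92 dB


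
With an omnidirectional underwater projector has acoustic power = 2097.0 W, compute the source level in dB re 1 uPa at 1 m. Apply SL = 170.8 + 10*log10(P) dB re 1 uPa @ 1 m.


SL = 170.8 + 10*log10(2097.0) = 170.8 + 33.22 = 204.02

204.02 dB


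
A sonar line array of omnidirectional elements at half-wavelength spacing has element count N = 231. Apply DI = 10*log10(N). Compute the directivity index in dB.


DI = 10*log10(231) = 23.64

23.64 dB


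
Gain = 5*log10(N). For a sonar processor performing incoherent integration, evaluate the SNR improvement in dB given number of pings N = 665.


14.11 dB


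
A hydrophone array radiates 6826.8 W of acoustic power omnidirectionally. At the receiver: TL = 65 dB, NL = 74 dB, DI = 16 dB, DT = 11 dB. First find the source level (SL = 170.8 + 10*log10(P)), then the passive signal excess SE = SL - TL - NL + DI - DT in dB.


Step 1: SL = 170.8 + 10*log10(6826.8) = 209.14 dB
Step 2: SE = SL - TL - NL + DI - DT = 209.14 - 65 - 74 + 16 - 11 = 75.14

75.14 dB


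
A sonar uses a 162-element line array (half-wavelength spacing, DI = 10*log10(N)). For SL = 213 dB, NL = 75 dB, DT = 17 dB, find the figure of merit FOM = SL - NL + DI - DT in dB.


Step 1: DI = 10*log10(162) = 22.1 dB
Step 2: FOM = SL - NL + DI - DT = 213 - 75 + 22.1 - 17 = 143.1

143.1 dB


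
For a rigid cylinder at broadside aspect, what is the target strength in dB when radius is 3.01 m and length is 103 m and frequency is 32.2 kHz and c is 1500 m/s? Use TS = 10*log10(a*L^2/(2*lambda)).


lambda = 1500/32200 = 0.04658 m
TS = 10*log10(3.01*103^2/(2*0.04658)) = 55.35

55.35 dB


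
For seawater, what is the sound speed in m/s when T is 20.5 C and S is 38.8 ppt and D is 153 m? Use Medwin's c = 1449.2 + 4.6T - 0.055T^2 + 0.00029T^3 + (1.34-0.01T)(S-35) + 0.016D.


c = 1449.2 + 4.6*20.5 - 0.055*20.5^2 + 0.00029*20.5^3 + (1.34 - 0.01*20.5)*(38.8 - 35) + 0.016*153 = 1529.65

1529.65 m/s


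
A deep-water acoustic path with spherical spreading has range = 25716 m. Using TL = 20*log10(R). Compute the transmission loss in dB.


TL = 20*log10(25716) = 88.2

88.2 dB


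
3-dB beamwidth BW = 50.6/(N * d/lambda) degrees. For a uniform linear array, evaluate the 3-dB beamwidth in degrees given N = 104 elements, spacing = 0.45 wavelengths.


1.08 deg


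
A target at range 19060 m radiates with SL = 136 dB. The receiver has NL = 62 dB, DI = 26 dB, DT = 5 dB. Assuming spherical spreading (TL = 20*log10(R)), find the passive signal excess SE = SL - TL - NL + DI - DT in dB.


Step 1: TL = 20*log10(19060) = 85.6 dB
Step 2: SE = 136 - 85.6 - 62 + 26 - 5 = 9.4

9.4 dB


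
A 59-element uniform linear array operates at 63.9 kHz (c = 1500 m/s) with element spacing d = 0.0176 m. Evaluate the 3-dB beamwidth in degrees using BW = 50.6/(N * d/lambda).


Step 1: lambda = 1500/63900 = 0.02347 m
Step 2: d/lambda = 0.0176/0.02347 = 0.7499
Step 3: BW = 50.6/(N * d/lambda) = 50.6/(59 * 0.7499) = 1.14

1.14 deg


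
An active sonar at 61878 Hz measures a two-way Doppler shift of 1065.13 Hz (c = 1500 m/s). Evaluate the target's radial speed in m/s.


12.91 m/s


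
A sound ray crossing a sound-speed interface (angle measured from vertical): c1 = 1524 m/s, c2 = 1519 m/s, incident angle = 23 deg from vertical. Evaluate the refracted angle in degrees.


sin(theta2) = (c2/c1)*sin(theta1) = (1519/1524)*sin(23 deg) = 0.38945
theta2 = arcsin(0.38945) = 22.92

22.92 deg


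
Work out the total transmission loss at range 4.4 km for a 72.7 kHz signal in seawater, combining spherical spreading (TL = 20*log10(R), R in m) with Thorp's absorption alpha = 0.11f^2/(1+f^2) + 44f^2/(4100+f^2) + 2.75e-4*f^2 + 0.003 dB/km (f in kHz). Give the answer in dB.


Step 1 (Thorp): alpha = 0.11*5285.29/(1+5285.29) + 44*5285.29/(4100+5285.29) + 2.75e-4*5285.29 + 0.003 = 26.3449 dB/km
Step 2: TL_spread = 20*log10(4400) = 72.87 dB
Step 3: TL_abs = alpha*R = 26.3449 * 4.4 = 115.92 dB
Step 4: TL_total = 72.87 + 115.92 = 188.79

188.79 dB


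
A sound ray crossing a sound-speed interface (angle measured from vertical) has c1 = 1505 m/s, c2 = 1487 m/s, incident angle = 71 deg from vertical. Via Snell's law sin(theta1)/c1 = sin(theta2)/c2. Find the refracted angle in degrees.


sin(theta2) = (c2/c1)*sin(theta1) = (1487/1505)*sin(71 deg) = 0.93421
theta2 = arcsin(0.93421) = 69.1

69.1 deg


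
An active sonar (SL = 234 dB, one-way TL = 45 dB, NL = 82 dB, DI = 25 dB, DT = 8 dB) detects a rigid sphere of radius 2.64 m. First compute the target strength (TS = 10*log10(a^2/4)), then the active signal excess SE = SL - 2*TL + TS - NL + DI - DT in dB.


Step 1: TS = 10*log10(2.64^2/4) = 2.41 dB
Step 2: SE = SL - 2*TL + TS - NL + DI - DT = 234 - 2*45 + (2.41) - 82 + 25 - 8 = 81.41

81.41 dB


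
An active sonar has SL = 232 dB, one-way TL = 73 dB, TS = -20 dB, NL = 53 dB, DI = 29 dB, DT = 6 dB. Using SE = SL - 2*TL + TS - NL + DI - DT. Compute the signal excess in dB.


36 dB


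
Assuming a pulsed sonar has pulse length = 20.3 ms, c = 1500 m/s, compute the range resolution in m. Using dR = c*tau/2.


dR = c*tau/2 = 1500 * 20.3e-3 / 2 = 15.225

15.225 m


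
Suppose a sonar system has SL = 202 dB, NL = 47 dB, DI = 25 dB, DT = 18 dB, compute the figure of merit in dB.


FOM = SL - NL + DI - DT = 202 - 47 + 25 - 18 = 162

162 dB


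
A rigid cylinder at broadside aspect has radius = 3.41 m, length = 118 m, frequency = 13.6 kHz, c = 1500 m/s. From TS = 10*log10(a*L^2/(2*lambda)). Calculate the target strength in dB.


lambda = 1500/13600 = 0.11029 m
TS = 10*log10(3.41*118^2/(2*0.11029)) = 53.33

53.33 dB


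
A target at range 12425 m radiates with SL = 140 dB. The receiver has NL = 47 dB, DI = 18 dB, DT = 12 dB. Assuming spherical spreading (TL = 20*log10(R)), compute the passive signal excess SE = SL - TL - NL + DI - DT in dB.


17.11 dB


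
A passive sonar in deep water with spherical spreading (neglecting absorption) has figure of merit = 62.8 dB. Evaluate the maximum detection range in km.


At max range FOM = TL, so 20*log10(R) = 62.8
R = 10^(62.8/20) = 1380.38 m = 1.38 km

1.38 km


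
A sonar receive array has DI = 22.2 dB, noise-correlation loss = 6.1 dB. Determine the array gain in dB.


AG = DI - L_corr = 22.2 - 6.1 = 16.1

16.1 dB


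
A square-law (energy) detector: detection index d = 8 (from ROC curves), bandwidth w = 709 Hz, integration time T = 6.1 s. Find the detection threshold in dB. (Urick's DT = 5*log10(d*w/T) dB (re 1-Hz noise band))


14.84 dB


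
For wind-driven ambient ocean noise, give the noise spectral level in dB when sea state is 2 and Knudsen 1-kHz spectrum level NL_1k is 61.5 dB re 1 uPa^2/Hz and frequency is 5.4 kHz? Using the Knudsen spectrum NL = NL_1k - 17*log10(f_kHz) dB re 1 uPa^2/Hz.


NL = NL_1k - 17*log10(f_kHz) = 61.5 - 17*log10(5.4) = 61.5 - (12.45) = 49.05

49.05 dB


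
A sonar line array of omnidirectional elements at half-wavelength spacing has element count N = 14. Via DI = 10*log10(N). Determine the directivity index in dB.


DI = 10*log10(14) = 11.46

11.46 dB


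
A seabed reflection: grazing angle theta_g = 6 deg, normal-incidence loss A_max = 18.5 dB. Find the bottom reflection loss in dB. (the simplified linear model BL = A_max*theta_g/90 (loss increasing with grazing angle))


BL = A_max * theta_g / 90 = 18.5 * 6 / 90 = 1.23

1.23 dB


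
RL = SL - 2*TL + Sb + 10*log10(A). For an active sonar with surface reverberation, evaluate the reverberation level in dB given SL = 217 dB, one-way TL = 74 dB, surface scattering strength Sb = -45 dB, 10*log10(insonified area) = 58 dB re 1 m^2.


RL = SL - 2*TL + Sb + 10*log10(A) = 217 - 2*74 + (-45) + 58 = 82

82 dB


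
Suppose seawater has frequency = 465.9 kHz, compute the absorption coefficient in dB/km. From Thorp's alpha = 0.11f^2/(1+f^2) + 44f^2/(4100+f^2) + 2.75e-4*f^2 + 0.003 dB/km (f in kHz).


102.99 dB/km


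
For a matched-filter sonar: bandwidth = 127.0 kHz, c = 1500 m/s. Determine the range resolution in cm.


dR = c/(2*BW) = 1500 / (2 * 127.0e3) = 0.0059 m = 0.59 cm

0.59 cm


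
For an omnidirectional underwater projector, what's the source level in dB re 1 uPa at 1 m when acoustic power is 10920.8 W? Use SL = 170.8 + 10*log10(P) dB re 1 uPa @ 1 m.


SL = 170.8 + 10*log10(10920.8) = 170.8 + 40.38 = 211.18

211.18 dB


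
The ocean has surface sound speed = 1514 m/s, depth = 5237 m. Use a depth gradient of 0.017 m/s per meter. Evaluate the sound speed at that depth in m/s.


c = 1514 + 0.017 * 5237 = 1603.029

1603.029 m/s


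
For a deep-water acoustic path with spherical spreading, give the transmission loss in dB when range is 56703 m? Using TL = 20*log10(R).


TL = 20*log10(56703) = 95.07

95.07 dB


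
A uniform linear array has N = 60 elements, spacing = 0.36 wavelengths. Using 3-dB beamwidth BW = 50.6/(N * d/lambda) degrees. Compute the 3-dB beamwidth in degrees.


BW = 50.6 / (60 * 0.36) = 50.6 / 21.6 = 2.34

2.34 deg


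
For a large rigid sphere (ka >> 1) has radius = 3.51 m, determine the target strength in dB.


4.89 dB


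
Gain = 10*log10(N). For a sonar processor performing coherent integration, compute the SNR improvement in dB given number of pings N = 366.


Gain = 10*log10(366) = 25.63

25.63 dB


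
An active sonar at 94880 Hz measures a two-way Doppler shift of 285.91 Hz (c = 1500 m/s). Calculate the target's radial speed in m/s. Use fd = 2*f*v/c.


From fd = 2*f*v/c, v = c*fd/(2*f) = 1500 * 285.91 / (2*94880) = 2.26

2.26 m/s


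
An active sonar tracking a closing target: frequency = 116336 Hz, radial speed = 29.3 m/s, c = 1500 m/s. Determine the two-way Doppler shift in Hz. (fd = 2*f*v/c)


fd = 2*f*v/c = 2 * 116336 * 29.3 / 1500 = 4544.86

4544.86 Hz


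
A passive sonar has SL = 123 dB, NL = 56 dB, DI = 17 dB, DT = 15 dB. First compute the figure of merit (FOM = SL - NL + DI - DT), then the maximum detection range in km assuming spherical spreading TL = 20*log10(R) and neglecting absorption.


Step 1: FOM = SL - NL + DI - DT = 123 - 56 + 17 - 15 = 69 dB
Step 2: at max range FOM = TL = 20*log10(R), so R = 10^(69/20) = 2818.38 m = 2.82 km

2.82 km


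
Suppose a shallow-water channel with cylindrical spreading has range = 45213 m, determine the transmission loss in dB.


TL = 10*log10(45213) = 46.55

46.55 dB


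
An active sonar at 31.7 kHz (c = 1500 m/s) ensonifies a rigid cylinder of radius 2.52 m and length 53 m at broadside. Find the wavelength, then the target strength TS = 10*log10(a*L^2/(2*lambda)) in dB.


Step 1: lambda = c/f = 1500/31700 = 0.04732 m
Step 2: TS = 10*log10(a*L^2/(2*lambda)) = 10*log10(2.52*53^2/(2*0.04732)) = 48.74

48.74 dB


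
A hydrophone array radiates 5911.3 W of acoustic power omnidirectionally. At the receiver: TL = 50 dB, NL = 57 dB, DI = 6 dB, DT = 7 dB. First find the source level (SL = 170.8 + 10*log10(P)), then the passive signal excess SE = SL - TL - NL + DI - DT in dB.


Step 1: SL = 170.8 + 10*log10(5911.3) = 208.52 dB
Step 2: SE = SL - TL - NL + DI - DT = 208.52 - 50 - 57 + 6 - 7 = 100.52

100.52 dB


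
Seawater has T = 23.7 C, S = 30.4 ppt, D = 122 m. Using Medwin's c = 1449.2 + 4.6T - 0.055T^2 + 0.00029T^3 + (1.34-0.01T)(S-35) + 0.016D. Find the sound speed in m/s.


1528.07 m/s


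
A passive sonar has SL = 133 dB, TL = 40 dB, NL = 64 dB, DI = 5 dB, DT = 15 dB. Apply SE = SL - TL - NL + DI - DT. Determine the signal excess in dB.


19 dB


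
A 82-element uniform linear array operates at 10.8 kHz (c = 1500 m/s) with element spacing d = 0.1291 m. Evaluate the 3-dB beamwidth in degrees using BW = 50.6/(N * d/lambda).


Step 1: lambda = 1500/10800 = 0.13889 m
Step 2: d/lambda = 0.1291/0.13889 = 0.9295
Step 3: BW = 50.6/(N * d/lambda) = 50.6/(82 * 0.9295) = 0.66

0.66 deg


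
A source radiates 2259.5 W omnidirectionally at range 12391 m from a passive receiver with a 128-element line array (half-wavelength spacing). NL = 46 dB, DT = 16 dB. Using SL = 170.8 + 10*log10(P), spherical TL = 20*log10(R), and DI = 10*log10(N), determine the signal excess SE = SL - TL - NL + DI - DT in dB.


Step 1: SL = 170.8 + 10*log10(2259.5) = 204.34 dB
Step 2: TL = 20*log10(12391) = 81.86 dB
Step 3: DI = 10*log10(128) = 21.07 dB
Step 4: SE = SL - TL - NL + DI - DT = 204.34 - 81.86 - 46 + 21.07 - 16 = 81.55

81.55 dB


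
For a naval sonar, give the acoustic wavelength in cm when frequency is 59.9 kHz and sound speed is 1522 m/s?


2.54 cm


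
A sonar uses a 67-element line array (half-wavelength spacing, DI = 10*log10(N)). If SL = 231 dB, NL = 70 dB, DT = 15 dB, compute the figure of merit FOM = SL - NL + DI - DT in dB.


Step 1: DI = 10*log10(67) = 18.26 dB
Step 2: FOM = SL - NL + DI - DT = 231 - 70 + 18.26 - 15 = 164.26

164.26 dB


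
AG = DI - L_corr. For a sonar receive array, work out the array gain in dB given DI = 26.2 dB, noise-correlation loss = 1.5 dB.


AG = DI - L_corr = 26.2 - 1.5 = 24.7

24.7 dB


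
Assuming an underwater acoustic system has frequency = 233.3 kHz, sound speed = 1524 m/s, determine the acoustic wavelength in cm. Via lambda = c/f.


lambda = c/f = 1524 / 233300 = 0.0065 m = 0.65 cm

0.65 cm


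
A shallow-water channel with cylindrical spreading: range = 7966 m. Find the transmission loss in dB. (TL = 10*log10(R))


39.01 dB


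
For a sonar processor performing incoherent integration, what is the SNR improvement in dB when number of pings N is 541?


Gain = 5*log10(541) = 13.67

13.67 dB


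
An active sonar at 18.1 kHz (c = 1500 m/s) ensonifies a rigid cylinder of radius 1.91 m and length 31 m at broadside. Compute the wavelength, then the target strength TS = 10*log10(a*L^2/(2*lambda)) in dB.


Step 1: lambda = c/f = 1500/18100 = 0.08287 m
Step 2: TS = 10*log10(a*L^2/(2*lambda)) = 10*log10(1.91*31^2/(2*0.08287)) = 40.44

40.44 dB


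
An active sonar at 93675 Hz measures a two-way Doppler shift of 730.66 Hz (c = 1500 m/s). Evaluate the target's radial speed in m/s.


From fd = 2*f*v/c, v = c*fd/(2*f) = 1500 * 730.66 / (2*93675) = 5.85

5.85 m/s


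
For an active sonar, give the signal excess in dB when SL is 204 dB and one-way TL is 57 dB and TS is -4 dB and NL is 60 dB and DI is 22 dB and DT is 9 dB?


SE = SL - 2*TL + TS - NL + DI - DT = 204 - 2*57 + (-4) - 60 + 22 - 9 = 39

39 dB


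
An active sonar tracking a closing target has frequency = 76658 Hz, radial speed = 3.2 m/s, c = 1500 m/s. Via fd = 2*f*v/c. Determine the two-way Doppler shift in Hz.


fd = 2*f*v/c = 2 * 76658 * 3.2 / 1500 = 327.07

327.07 Hz


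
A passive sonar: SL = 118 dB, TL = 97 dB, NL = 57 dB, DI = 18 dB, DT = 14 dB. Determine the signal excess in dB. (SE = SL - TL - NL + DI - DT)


SE = SL - TL - NL + DI - DT = 118 - 97 - 57 + 18 - 14 = -32

-32 dB


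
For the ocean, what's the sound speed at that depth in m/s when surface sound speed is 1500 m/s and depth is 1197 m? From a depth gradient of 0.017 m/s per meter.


1520.349 m/s


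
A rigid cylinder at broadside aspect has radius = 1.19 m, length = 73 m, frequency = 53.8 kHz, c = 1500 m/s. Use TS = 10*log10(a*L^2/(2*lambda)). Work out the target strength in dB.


50.56 dB


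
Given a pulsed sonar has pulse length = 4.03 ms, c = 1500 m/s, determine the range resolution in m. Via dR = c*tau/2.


3.0225 m


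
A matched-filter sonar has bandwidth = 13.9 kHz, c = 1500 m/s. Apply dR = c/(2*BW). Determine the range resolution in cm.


5.4 cm


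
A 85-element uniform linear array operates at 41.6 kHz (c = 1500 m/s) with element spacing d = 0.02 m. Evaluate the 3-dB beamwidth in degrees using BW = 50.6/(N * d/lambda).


1.07 deg


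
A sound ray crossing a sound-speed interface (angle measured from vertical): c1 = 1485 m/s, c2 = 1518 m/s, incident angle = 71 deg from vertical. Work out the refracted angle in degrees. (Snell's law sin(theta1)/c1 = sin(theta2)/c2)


sin(theta2) = (c2/c1)*sin(theta1) = (1518/1485)*sin(71 deg) = 0.96653
theta2 = arcsin(0.96653) = 75.13

75.13 deg


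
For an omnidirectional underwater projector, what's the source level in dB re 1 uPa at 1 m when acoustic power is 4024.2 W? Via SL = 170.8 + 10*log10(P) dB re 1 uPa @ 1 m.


SL = 170.8 + 10*log10(4024.2) = 170.8 + 36.05 = 206.85

206.85 dB


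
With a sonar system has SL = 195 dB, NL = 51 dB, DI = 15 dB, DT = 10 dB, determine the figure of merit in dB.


149 dB


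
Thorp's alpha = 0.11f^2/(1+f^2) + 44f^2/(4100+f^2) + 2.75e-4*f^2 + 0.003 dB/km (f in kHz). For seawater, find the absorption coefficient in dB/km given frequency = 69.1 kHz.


f^2 = 4774.81
alpha = 0.11*4774.81/(1+4774.81) + 44*4774.81/(4100+4774.81) + 2.75e-4*4774.81 + 0.003 = 25.099

25.099 dB/km


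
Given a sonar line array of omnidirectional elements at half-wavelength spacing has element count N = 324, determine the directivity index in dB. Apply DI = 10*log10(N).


DI = 10*log10(324) = 25.11

25.11 dB


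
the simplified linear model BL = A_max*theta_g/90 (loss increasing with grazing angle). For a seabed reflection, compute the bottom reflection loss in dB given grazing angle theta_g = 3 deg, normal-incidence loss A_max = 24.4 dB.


BL = A_max * theta_g / 90 = 24.4 * 3 / 90 = 0.81

0.81 dB


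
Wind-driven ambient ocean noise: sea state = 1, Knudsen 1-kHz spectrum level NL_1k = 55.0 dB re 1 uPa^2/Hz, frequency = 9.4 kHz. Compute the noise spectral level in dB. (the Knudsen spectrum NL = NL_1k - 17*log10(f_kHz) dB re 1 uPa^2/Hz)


NL = NL_1k - 17*log10(f_kHz) = 55.0 - 17*log10(9.4) = 55.0 - (16.54) = 38.46

38.46 dB


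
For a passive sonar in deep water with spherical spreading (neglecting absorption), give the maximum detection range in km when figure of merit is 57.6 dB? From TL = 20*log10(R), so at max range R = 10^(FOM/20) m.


At max range FOM = TL, so 20*log10(R) = 57.6
R = 10^(57.6/20) = 758.58 m = 0.76 km

0.76 km


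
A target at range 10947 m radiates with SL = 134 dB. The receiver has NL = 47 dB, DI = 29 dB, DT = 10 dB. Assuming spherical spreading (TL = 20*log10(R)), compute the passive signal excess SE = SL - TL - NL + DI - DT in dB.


Step 1: TL = 20*log10(10947) = 80.79 dB
Step 2: SE = 134 - 80.79 - 47 + 29 - 10 = 25.21

25.21 dB


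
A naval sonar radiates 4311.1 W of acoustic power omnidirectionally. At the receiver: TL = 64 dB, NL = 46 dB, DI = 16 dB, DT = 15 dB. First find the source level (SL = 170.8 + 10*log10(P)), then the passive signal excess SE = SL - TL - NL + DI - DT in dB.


Step 1: SL = 170.8 + 10*log10(4311.1) = 207.15 dB
Step 2: SE = SL - TL - NL + DI - DT = 207.15 - 64 - 46 + 16 - 15 = 98.15

98.15 dB


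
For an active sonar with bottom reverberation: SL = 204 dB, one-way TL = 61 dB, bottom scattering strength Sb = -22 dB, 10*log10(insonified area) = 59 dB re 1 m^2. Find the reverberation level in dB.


119 dB


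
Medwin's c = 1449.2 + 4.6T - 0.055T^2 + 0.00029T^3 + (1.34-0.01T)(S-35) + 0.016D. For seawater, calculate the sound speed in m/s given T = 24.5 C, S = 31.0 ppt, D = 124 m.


1530.76 m/s


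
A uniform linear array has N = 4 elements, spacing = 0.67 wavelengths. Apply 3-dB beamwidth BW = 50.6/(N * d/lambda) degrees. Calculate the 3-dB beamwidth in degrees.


BW = 50.6 / (4 * 0.67) = 50.6 / 2.68 = 18.88

18.88 deg


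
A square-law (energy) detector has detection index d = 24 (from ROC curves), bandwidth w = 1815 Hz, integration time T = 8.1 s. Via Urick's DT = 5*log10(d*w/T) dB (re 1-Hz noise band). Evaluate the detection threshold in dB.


18.65 dB


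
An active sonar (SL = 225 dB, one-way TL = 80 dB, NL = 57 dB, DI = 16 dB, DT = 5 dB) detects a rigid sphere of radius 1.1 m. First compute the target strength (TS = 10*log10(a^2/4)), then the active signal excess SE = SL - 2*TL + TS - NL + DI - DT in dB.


Step 1: TS = 10*log10(1.1^2/4) = -5.19 dB
Step 2: SE = SL - 2*TL + TS - NL + DI - DT = 225 - 2*80 + (-5.19) - 57 + 16 - 5 = 13.81

13.81 dB


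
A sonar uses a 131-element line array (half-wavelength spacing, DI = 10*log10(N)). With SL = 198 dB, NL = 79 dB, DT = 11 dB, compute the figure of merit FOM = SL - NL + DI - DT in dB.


Step 1: DI = 10*log10(131) = 21.17 dB
Step 2: FOM = SL - NL + DI - DT = 198 - 79 + 21.17 - 11 = 129.17

129.17 dB


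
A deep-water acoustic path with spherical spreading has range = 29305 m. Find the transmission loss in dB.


TL = 20*log10(29305) = 89.34

89.34 dB


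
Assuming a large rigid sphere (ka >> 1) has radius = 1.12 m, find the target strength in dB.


TS = 10*log10(1.12^2 / 4) = 10*log10(0.3136) = -5.04

-5.04 dB


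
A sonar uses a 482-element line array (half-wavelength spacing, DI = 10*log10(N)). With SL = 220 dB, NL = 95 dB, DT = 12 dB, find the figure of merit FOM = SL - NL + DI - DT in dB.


Step 1: DI = 10*log10(482) = 26.83 dB
Step 2: FOM = SL - NL + DI - DT = 220 - 95 + 26.83 - 12 = 139.83

139.83 dB


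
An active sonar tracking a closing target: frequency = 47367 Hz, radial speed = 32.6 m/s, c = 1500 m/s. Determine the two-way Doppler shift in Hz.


fd = 2*f*v/c = 2 * 47367 * 32.6 / 1500 = 2058.89

2058.89 Hz


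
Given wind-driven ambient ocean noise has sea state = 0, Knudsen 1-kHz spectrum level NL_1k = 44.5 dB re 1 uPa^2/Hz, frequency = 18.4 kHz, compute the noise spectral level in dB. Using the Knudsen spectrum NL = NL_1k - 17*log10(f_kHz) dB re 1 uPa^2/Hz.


NL = NL_1k - 17*log10(f_kHz) = 44.5 - 17*log10(18.4) = 44.5 - (21.5) = 23.0

23.0 dB


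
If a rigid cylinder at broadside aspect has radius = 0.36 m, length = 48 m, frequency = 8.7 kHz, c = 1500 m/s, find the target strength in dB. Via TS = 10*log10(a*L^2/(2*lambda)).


33.81 dB


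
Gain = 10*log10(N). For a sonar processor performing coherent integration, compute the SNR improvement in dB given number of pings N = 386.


25.87 dB


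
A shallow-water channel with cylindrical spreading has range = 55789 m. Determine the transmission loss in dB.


TL = 10*log10(55789) = 47.47

47.47 dB


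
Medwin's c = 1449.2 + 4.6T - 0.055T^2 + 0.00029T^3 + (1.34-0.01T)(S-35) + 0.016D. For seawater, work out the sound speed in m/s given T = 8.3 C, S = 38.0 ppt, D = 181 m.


c = 1449.2 + 4.6*8.3 - 0.055*8.3^2 + 0.00029*8.3^3 + (1.34 - 0.01*8.3)*(38.0 - 35) + 0.016*181 = 1490.42

1490.42 m/s


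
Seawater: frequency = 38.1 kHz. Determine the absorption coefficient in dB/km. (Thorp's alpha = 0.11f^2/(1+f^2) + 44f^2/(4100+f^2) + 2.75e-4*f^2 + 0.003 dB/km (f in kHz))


f^2 = 1451.61
alpha = 0.11*1451.61/(1+1451.61) + 44*1451.61/(4100+1451.61) + 2.75e-4*1451.61 + 0.003 = 12.017

12.017 dB/km


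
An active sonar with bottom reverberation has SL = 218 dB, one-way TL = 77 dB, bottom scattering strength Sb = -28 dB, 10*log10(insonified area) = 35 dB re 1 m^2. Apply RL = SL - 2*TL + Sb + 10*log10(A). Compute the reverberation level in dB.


RL = SL - 2*TL + Sb + 10*log10(A) = 218 - 2*77 + (-28) + 35 = 71

71 dB


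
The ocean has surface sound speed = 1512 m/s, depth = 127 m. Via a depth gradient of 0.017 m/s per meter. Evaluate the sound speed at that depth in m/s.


1514.159 m/s


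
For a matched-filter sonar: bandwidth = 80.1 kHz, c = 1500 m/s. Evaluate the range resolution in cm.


dR = c/(2*BW) = 1500 / (2 * 80.1e3) = 0.0094 m = 0.94 cm

0.94 cm


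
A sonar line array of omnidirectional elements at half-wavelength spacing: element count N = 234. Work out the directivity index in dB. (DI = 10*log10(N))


DI = 10*log10(234) = 23.69

23.69 dB


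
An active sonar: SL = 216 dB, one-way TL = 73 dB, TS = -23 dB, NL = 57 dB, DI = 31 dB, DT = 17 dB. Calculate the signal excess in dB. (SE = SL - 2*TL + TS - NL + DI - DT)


SE = SL - 2*TL + TS - NL + DI - DT = 216 - 2*73 + (-23) - 57 + 31 - 17 = 4

4 dB


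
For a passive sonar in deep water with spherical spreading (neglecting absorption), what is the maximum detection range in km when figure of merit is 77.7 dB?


At max range FOM = TL, so 20*log10(R) = 77.7
R = 10^(77.7/20) = 7673.61 m = 7.67 km

7.67 km


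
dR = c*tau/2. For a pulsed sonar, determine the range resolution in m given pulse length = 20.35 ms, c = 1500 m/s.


15.2625 m


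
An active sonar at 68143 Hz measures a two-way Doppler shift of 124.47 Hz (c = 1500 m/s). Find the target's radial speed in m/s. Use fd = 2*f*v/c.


From fd = 2*f*v/c, v = c*fd/(2*f) = 1500 * 124.47 / (2*68143) = 1.37

1.37 m/s


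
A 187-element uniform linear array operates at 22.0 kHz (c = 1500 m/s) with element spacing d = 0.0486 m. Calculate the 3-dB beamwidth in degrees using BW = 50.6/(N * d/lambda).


Step 1: lambda = 1500/22000 = 0.06818 m
Step 2: d/lambda = 0.0486/0.06818 = 0.7128
Step 3: BW = 50.6/(N * d/lambda) = 50.6/(187 * 0.7128) = 0.38

0.38 deg


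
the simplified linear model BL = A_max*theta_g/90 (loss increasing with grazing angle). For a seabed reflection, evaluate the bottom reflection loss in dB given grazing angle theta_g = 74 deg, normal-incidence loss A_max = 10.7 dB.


BL = A_max * theta_g / 90 = 10.7 * 74 / 90 = 8.8

8.8 dB


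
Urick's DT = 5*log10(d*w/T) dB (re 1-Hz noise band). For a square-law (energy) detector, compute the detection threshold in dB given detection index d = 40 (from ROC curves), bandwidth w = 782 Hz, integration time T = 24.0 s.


15.58 dB


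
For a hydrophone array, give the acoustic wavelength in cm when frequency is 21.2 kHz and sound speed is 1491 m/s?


lambda = c/f = 1491 / 21200 = 0.0703 m = 7.03 cm

7.03 cm


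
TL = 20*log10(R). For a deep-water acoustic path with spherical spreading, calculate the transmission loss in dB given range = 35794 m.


TL = 20*log10(35794) = 91.08

91.08 dB


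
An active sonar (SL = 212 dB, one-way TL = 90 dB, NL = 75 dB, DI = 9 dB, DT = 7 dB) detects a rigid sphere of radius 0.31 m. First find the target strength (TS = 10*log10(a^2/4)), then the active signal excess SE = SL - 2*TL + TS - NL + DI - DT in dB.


Step 1: TS = 10*log10(0.31^2/4) = -16.19 dB
Step 2: SE = SL - 2*TL + TS - NL + DI - DT = 212 - 2*90 + (-16.19) - 75 + 9 - 7 = -57.19

-57.19 dB


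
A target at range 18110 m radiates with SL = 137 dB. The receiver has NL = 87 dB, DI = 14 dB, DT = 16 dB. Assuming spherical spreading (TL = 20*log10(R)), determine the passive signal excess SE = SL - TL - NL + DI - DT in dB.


Step 1: TL = 20*log10(18110) = 85.16 dB
Step 2: SE = 137 - 85.16 - 87 + 14 - 16 = -37.16

-37.16 dB


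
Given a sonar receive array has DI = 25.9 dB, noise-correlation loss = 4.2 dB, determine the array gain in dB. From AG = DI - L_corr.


AG = DI - L_corr = 25.9 - 4.2 = 21.7

21.7 dB


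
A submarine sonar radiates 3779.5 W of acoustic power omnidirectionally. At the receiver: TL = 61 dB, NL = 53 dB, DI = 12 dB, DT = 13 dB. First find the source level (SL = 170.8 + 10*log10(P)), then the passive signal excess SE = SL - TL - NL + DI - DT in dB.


Step 1: SL = 170.8 + 10*log10(3779.5) = 206.57 dB
Step 2: SE = SL - TL - NL + DI - DT = 206.57 - 61 - 53 + 12 - 13 = 91.57

91.57 dB


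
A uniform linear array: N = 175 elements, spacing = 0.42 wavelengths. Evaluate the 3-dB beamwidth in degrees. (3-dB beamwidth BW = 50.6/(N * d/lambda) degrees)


0.69 deg


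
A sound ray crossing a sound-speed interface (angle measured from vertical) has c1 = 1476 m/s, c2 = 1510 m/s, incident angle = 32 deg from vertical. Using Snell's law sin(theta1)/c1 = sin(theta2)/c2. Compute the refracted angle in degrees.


sin(theta2) = (c2/c1)*sin(theta1) = (1510/1476)*sin(32 deg) = 0.54213
theta2 = arcsin(0.54213) = 32.83

32.83 deg


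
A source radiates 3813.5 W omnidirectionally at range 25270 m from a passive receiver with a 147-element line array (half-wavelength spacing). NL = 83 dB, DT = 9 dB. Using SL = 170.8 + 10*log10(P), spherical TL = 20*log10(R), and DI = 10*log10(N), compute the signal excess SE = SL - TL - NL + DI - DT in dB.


Step 1: SL = 170.8 + 10*log10(3813.5) = 206.61 dB
Step 2: TL = 20*log10(25270) = 88.05 dB
Step 3: DI = 10*log10(147) = 21.67 dB
Step 4: SE = SL - TL - NL + DI - DT = 206.61 - 88.05 - 83 + 21.67 - 9 = 48.23

48.23 dB


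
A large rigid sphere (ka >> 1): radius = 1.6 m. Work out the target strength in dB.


-1.94 dB


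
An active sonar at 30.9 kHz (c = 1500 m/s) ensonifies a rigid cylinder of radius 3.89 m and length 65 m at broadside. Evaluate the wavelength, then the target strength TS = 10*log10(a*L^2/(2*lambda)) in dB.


Step 1: lambda = c/f = 1500/30900 = 0.04854 m
Step 2: TS = 10*log10(a*L^2/(2*lambda)) = 10*log10(3.89*65^2/(2*0.04854)) = 52.29

52.29 dB


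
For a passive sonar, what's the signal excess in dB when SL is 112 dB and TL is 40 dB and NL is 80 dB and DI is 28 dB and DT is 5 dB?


SE = SL - TL - NL + DI - DT = 112 - 40 - 80 + 28 - 5 = 15

15 dB


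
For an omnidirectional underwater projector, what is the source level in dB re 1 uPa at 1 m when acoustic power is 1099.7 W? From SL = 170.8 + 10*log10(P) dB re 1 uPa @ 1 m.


201.21 dB


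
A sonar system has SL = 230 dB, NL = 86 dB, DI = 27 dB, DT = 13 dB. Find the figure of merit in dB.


FOM = SL - NL + DI - DT = 230 - 86 + 27 - 13 = 158

158 dB


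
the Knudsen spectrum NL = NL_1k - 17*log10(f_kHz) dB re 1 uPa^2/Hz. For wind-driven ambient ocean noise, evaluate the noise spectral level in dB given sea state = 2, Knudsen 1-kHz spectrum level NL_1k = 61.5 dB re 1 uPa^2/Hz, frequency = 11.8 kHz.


NL = NL_1k - 17*log10(f_kHz) = 61.5 - 17*log10(11.8) = 61.5 - (18.22) = 43.28

43.28 dB


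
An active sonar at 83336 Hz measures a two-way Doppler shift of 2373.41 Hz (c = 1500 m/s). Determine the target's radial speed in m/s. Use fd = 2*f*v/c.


From fd = 2*f*v/c, v = c*fd/(2*f) = 1500 * 2373.41 / (2*83336) = 21.36

21.36 m/s


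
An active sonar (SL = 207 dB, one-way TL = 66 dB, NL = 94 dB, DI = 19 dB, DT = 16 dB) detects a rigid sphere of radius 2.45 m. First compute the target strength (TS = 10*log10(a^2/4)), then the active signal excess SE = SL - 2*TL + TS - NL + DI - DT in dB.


Step 1: TS = 10*log10(2.45^2/4) = 1.76 dB
Step 2: SE = SL - 2*TL + TS - NL + DI - DT = 207 - 2*66 + (1.76) - 94 + 19 - 16 = -14.24

-14.24 dB
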